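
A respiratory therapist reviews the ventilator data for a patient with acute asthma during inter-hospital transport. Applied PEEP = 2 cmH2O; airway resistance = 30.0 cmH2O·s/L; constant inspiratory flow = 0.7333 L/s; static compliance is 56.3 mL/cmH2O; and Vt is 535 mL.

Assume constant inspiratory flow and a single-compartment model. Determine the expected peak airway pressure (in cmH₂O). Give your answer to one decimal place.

Equation of motion (constant flow): PIP = Vt/C + R·V̇ + PEEP.
PIP = 535/56.3 + 30.0×0.7333 + 2 = 9.503 + 21.999 + 2 = 33.502 cmH2O.

33.5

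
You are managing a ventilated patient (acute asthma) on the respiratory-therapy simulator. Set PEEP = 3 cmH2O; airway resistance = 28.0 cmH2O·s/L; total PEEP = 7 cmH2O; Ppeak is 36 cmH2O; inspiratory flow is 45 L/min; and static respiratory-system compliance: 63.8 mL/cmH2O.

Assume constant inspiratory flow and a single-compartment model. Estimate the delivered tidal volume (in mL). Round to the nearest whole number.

Flow: 45 L/min ÷ 60 = 0.75 L/s.
Total PEEP = 7 cmH2O (set 3 + intrinsic 4); this is the baseline alveolar pressure.
Equation of motion (constant flow): PIP = Vt/C + R·V̇ + PEEP.
Vt/C = PIP − R·V̇ − PEEP = 36 − 21.0 − 7 = 8.0 cmH2O.
Vt = C × 8.0 = 63.8 × 8.0 = 510.4 mL.

510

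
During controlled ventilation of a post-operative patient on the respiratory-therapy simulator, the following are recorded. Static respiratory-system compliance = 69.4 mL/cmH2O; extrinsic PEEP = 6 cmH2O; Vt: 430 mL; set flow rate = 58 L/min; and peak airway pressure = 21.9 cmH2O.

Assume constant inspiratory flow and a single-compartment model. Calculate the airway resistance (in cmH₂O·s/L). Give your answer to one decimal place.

10.0

Flow: 58 L/min ÷ 60 = 0.9667 L/s.
Equation of motion (constant flow): PIP = Vt/C + R·V̇ + PEEP.
R·V̇ = PIP − Vt/C − PEEP = 21.9 − 430/69.4 − 6 = 21.9 − 6.196 − 6 = 9.704 cmH2O.
R = 9.704 / 0.9667 = 10.038 cmH2O·s/L.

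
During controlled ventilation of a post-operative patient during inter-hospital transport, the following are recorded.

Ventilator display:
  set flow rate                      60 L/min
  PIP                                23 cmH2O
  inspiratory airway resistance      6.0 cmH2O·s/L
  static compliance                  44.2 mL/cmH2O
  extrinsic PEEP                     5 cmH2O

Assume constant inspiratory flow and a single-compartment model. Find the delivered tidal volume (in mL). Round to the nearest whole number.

Flow: 60 L/min ÷ 60 = 1 L/s.
Equation of motion (constant flow): PIP = Vt/C + R·V̇ + PEEP.
Vt/C = PIP − R·V̇ − PEEP = 23 − 6.0 − 5 = 12.0 cmH2O.
Vt = C × 12.0 = 44.2 × 12.0 = 530.4 mL.

530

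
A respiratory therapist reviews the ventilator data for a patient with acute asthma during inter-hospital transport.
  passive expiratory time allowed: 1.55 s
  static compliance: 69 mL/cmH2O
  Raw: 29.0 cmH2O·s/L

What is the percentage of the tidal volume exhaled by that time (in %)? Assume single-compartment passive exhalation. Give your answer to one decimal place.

τ = R × C = 29.0 × 69 mL/cmH2O = 29.0 × 0.069 L/cmH2O = 2.001 s.
Passive exhalation: V(t)/V₀ = e^(−t/τ) = e^(−1.55/2.001) = 0.4609.
Fraction exhaled = 1 − 0.4609 = 0.5391 → 53.91%.

53.9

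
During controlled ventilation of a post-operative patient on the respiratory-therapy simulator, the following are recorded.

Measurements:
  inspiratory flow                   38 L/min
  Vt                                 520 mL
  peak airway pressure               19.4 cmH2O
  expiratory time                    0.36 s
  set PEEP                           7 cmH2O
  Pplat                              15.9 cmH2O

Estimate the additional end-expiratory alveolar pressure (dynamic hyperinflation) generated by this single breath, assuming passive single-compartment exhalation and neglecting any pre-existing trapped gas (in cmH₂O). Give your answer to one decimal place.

Flow: 38 L/min ÷ 60 = 0.6333 L/s.
R = (PIP − Pplat)/V̇ = (19.4 − 15.9) / 0.6333 = 3.5/0.6333 = 5.527 cmH2O·s/L.
C = Vt/(Pplat − PEEP) = 520.0 / (15.9 − 7) = 520.0/8.9 = 58.427 mL/cmH2O.
τ = R × C = 5.527 × 0.05843 L/cmH2O = 0.3229 s.
Fraction remaining = e^(−Te/τ) = e^(−0.36/0.3229) = 0.3279; trapped volume = 520.0 × 0.3279 = 170.51 mL.
Additional alveolar pressure from trapping ≈ V_trapped / C = 170.51 / 58.427 = 2.918 cmH2O.

2.9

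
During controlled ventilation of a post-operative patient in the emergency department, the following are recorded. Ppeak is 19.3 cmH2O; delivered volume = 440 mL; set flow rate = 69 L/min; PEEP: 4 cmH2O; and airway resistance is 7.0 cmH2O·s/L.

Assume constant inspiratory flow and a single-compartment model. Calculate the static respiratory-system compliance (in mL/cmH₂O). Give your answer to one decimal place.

Flow: 69 L/min ÷ 60 = 1.15 L/s.
Equation of motion (constant flow): PIP = Vt/C + R·V̇ + PEEP.
Vt/C = PIP − R·V̇ − PEEP = 19.3 − 7.0×1.15 − 4 = 19.3 − 8.05 − 4 = 7.25 cmH2O.
C = Vt / 7.25 = 440 / 7.25 = 60.69 mL/cmH2O.

60.7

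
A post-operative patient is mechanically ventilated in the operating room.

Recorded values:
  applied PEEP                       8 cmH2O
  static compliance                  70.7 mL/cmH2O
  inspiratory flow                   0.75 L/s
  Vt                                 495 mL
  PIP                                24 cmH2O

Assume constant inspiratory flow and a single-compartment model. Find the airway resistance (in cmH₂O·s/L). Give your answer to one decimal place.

Equation of motion (constant flow): PIP = Vt/C + R·V̇ + PEEP.
R·V̇ = PIP − Vt/C − PEEP = 24 − 495/70.7 − 8 = 24 − 7.001 − 8 = 8.999 cmH2O.
R = 8.999 / 0.75 = 11.999 cmH2O·s/L.

12.0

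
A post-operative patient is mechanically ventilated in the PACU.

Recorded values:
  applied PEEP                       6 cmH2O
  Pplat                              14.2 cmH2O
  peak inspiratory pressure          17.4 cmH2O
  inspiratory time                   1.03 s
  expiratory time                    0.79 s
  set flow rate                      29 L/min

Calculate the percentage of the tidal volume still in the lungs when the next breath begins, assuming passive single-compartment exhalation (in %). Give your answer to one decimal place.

Flow: 29 L/min ÷ 60 = 0.4833 L/s.
Vt = flow × Ti = 0.4833 L/s × 1.03 s × 1000 mL/L = 497.8 mL.
R = (PIP − Pplat)/V̇ = (17.4 − 14.2) / 0.4833 = 3.2/0.4833 = 6.621 cmH2O·s/L.
C = Vt/(Pplat − PEEP) = 497.8 / (14.2 − 6) = 497.8/8.2 = 60.707 mL/cmH2O.
τ = R × C = 6.621 × 0.06071 L/cmH2O = 0.402 s.
Fraction remaining at end-expiration = e^(−Te/τ) = e^(−0.79/0.402) = 0.1401 → 14.01%.

14.0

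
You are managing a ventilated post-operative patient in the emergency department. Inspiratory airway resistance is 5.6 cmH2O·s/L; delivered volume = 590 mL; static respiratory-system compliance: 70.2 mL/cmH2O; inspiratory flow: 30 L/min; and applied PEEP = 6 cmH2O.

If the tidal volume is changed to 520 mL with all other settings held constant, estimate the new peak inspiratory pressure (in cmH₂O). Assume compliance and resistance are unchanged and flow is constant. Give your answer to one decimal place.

16.2

Flow: 30 L/min ÷ 60 = 0.5 L/s.
PIP = Vt/C + R·V̇ + PEEP (constant-flow equation of motion).
Only the elastic term changes: ΔPIP = ΔVt / C = (520 − 590) / 70.2 = -0.9972 cmH2O.
Original PIP = 590/70.2 + 5.6×0.5 + 6 = 17.205 cmH2O; new PIP = 17.205 + (-0.9972) = 16.208 cmH2O.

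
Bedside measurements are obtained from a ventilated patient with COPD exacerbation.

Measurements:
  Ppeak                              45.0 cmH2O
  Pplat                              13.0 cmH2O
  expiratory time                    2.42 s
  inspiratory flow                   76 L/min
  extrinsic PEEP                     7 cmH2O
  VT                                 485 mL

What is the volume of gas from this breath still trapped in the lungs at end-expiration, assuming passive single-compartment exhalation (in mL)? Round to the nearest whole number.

Flow: 76 L/min ÷ 60 = 1.2667 L/s.
R = (PIP − Pplat)/V̇ = (45.0 − 13.0) / 1.2667 = 32.0/1.2667 = 25.262 cmH2O·s/L.
C = Vt/(Pplat − PEEP) = 485.0 / (13.0 − 7) = 485.0/6.0 = 80.833 mL/cmH2O.
τ = R × C = 25.262 × 0.08083 L/cmH2O = 2.042 s.
Fraction remaining = e^(−Te/τ) = e^(−2.42/2.042) = 0.3057.
Trapped volume = 485.0 × 0.3057 = 148.26 mL.

148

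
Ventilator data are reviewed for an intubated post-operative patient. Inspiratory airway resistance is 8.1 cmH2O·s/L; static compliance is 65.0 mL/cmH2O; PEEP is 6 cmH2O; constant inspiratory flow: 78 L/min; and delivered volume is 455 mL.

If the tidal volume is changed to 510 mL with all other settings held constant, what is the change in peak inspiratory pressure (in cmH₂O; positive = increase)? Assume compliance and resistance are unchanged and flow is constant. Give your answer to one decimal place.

0.8

PIP = Vt/C + R·V̇ + PEEP (constant-flow equation of motion).
Only the elastic term changes: ΔPIP = ΔVt / C = (510 − 455) / 65.0 = 0.8462 cmH2O.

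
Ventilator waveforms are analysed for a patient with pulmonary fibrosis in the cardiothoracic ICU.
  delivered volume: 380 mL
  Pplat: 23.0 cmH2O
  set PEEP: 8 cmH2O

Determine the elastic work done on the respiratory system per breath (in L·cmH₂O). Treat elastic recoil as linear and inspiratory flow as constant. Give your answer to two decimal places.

Elastic work ≈ ½ × (Pplat − PEEP) × Vt = 0.5 × (23.0 − 8) × 0.380 L = 0.5 × 15.0 × 0.380 = 2.85 L·cmH2O.

2.85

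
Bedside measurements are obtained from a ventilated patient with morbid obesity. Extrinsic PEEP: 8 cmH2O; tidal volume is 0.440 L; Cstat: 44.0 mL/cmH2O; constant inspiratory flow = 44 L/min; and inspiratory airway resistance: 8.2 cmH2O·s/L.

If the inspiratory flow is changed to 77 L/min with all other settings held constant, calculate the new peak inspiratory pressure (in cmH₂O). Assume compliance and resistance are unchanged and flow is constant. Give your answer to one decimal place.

28.5

Flow: 44 L/min ÷ 60 = 0.7333 L/s.
New flow: 77 L/min ÷ 60 = 1.2833 L/s.
PIP = Vt/C + R·V̇ + PEEP (constant-flow equation of motion).
Only the resistive term changes: ΔPIP = R × ΔV̇ = 8.2 × (1.2833 − 0.7333) = 8.2 × 0.55 = 4.51 cmH2O.
Original PIP = 440/44.0 + 8.2×0.7333 + 8 = 24.013 cmH2O; new PIP = 24.013 + (4.51) = 28.523 cmH2O.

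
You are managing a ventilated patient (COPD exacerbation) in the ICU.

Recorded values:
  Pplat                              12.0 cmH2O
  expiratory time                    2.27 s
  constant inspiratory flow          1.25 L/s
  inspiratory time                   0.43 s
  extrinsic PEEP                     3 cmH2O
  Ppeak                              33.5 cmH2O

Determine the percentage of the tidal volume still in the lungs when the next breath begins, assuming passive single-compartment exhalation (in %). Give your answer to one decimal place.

Vt = flow × Ti = 1.25 L/s × 0.43 s × 1000 mL/L = 537.5 mL.
R = (PIP − Pplat)/V̇ = (33.5 − 12.0) / 1.25 = 21.5/1.25 = 17.2 cmH2O·s/L.
C = Vt/(Pplat − PEEP) = 537.5 / (12.0 − 3) = 537.5/9.0 = 59.722 mL/cmH2O.
τ = R × C = 17.2 × 0.05972 L/cmH2O = 1.027 s.
Fraction remaining at end-expiration = e^(−Te/τ) = e^(−2.27/1.027) = 0.1097 → 10.97%.

11.0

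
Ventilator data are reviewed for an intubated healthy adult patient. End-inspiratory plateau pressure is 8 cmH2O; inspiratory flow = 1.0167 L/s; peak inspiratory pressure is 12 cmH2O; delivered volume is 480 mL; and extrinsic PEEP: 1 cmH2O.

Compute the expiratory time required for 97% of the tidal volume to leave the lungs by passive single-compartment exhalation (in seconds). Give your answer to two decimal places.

0.95

R = (PIP − Pplat)/V̇ = (12 − 8) / 1.0167 = 4.0/1.0167 = 3.934 cmH2O·s/L.
C = Vt/(Pplat − PEEP) = 480.0 / (8 − 1) = 480.0/7.0 = 68.571 mL/cmH2O.
τ = R × C = 3.934 × 0.06857 L/cmH2O = 0.2698 s.
t = −τ·ln(1 − 0.97) = −0.2698·ln(0.03) = 0.9461 s.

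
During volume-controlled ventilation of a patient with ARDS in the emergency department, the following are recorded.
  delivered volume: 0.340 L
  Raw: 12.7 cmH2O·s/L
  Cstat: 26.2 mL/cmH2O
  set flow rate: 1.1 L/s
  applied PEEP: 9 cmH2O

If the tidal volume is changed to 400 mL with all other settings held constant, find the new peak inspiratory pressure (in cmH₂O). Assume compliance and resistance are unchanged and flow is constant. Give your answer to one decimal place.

PIP = Vt/C + R·V̇ + PEEP (constant-flow equation of motion).
Only the elastic term changes: ΔPIP = ΔVt / C = (400 − 340) / 26.2 = 2.29 cmH2O.
Original PIP = 340/26.2 + 12.7×1.1 + 9 = 35.947 cmH2O; new PIP = 35.947 + (2.29) = 38.237 cmH2O.

38.2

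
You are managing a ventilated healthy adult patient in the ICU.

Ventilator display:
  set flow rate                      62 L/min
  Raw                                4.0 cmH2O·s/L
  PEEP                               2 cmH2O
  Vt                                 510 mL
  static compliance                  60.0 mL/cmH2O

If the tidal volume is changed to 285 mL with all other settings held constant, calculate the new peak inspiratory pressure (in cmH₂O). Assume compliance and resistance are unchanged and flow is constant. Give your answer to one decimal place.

10.9

Flow: 62 L/min ÷ 60 = 1.0333 L/s.
PIP = Vt/C + R·V̇ + PEEP (constant-flow equation of motion).
Only the elastic term changes: ΔPIP = ΔVt / C = (285 − 510) / 60.0 = -3.75 cmH2O.
Original PIP = 510/60.0 + 4.0×1.0333 + 2 = 14.633 cmH2O; new PIP = 14.633 + (-3.75) = 10.883 cmH2O.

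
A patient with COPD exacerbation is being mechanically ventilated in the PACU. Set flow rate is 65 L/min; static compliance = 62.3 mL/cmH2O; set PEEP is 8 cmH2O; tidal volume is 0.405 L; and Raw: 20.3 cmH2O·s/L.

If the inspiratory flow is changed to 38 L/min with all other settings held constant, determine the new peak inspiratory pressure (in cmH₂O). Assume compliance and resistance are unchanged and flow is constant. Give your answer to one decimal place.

Flow: 65 L/min ÷ 60 = 1.0833 L/s.
New flow: 38 L/min ÷ 60 = 0.6333 L/s.
PIP = Vt/C + R·V̇ + PEEP (constant-flow equation of motion).
Only the resistive term changes: ΔPIP = R × ΔV̇ = 20.3 × (0.6333 − 1.0833) = 20.3 × -0.45 = -9.135 cmH2O.
Original PIP = 405/62.3 + 20.3×1.0833 + 8 = 36.492 cmH2O; new PIP = 36.492 + (-9.135) = 27.357 cmH2O.

27.4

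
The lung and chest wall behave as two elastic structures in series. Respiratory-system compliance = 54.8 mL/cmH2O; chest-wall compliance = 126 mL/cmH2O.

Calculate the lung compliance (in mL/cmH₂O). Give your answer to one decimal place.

1/CL = 1/Crs − 1/Ccw.
1/CL = 1/54.8 − 1/126 = 0.01031.
CL = 96.993 mL/cmH2O.

97.0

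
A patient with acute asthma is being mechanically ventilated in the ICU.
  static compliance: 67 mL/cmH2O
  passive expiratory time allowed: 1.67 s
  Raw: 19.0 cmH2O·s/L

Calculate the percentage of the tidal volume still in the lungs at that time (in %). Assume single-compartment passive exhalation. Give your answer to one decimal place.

τ = R × C = 19.0 × 67 mL/cmH2O = 19.0 × 0.067 L/cmH2O = 1.273 s.
Passive exhalation: V(t)/V₀ = e^(−t/τ) = e^(−1.67/1.273) = 0.2693.
Fraction remaining = 0.2693 → 26.93%.

26.9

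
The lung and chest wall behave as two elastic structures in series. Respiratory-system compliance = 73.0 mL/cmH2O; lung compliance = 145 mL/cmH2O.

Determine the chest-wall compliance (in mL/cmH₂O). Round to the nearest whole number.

1/Ccw = 1/Crs − 1/CL.
1/Ccw = 1/73.0 − 1/145 = 0.006802.
Ccw = 147.02 mL/cmH2O.

147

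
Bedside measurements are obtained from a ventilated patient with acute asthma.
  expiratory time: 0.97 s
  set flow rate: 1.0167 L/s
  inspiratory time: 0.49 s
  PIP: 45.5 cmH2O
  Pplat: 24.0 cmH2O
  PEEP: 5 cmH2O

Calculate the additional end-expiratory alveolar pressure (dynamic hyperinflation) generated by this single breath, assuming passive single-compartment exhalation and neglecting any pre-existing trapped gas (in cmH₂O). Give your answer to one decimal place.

Vt = flow × Ti = 1.0167 L/s × 0.49 s × 1000 mL/L = 498.18 mL.
R = (PIP − Pplat)/V̇ = (45.5 − 24.0) / 1.0167 = 21.5/1.0167 = 21.147 cmH2O·s/L.
C = Vt/(Pplat − PEEP) = 498.18 / (24.0 − 5) = 498.18/19.0 = 26.22 mL/cmH2O.
τ = R × C = 21.147 × 0.02622 L/cmH2O = 0.5545 s.
Fraction remaining = e^(−Te/τ) = e^(−0.97/0.5545) = 0.1739; trapped volume = 498.18 × 0.1739 = 86.634 mL.
Additional alveolar pressure from trapping ≈ V_trapped / C = 86.634 / 26.22 = 3.304 cmH2O.

3.3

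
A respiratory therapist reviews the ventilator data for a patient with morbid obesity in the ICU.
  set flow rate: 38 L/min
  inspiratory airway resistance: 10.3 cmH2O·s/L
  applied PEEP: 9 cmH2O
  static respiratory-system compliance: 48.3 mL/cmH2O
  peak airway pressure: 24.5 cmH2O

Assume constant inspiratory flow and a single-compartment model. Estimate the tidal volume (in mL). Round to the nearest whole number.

Flow: 38 L/min ÷ 60 = 0.6333 L/s.
Equation of motion (constant flow): PIP = Vt/C + R·V̇ + PEEP.
Vt/C = PIP − R·V̇ − PEEP = 24.5 − 6.523 − 9 = 8.977 cmH2O.
Vt = C × 8.977 = 48.3 × 8.977 = 433.59 mL.

434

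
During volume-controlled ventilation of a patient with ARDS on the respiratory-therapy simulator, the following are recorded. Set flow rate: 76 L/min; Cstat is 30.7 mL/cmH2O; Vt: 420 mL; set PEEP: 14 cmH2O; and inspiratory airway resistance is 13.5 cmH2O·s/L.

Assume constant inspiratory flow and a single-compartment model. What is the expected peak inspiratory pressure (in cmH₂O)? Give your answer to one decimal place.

44.8

Flow: 76 L/min ÷ 60 = 1.2667 L/s.
Equation of motion (constant flow): PIP = Vt/C + R·V̇ + PEEP.
PIP = 420/30.7 + 13.5×1.2667 + 14 = 13.681 + 17.1 + 14 = 44.781 cmH2O.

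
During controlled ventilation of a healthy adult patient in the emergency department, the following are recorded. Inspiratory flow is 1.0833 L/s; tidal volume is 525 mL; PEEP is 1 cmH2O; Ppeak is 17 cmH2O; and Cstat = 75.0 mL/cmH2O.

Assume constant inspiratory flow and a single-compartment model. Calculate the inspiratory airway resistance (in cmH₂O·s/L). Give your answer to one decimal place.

Equation of motion (constant flow): PIP = Vt/C + R·V̇ + PEEP.
R·V̇ = PIP − Vt/C − PEEP = 17 − 525/75.0 − 1 = 17 − 7.0 − 1 = 9.0 cmH2O.
R = 9.0 / 1.0833 = 8.308 cmH2O·s/L.

8.3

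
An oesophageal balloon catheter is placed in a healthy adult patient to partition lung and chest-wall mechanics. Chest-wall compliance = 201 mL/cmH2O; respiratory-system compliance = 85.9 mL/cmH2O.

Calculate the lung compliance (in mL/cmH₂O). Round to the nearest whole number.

1/CL = 1/Crs − 1/Ccw.
1/CL = 1/85.9 − 1/201 = 0.006666.
CL = 150.02 mL/cmH2O.

150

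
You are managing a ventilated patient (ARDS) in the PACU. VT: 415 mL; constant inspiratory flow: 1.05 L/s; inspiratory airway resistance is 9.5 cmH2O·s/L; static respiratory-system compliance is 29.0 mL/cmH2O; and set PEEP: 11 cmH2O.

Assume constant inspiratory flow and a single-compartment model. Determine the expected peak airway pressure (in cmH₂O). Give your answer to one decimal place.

Equation of motion (constant flow): PIP = Vt/C + R·V̇ + PEEP.
PIP = 415/29.0 + 9.5×1.05 + 11 = 14.31 + 9.975 + 11 = 35.285 cmH2O.

35.3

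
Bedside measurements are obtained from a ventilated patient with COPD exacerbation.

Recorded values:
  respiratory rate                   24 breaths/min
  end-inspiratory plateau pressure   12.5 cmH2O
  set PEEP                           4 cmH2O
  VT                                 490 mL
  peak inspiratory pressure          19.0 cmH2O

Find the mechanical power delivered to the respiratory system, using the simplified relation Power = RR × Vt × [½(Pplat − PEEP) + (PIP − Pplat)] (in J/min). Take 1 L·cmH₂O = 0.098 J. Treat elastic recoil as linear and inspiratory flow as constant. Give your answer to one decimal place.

12.4

Per-breath work = Vt × [½(Pplat−PEEP) + (PIP−Pplat)] = 0.490 × [0.5×8.5 + 6.5] = 0.490 × 10.75 = 5.268 L·cmH2O.
Power = 24 × 5.268 = 126.43 L·cmH2O/min.
× 0.098 J/(L·cmH2O) → 12.39 J/min.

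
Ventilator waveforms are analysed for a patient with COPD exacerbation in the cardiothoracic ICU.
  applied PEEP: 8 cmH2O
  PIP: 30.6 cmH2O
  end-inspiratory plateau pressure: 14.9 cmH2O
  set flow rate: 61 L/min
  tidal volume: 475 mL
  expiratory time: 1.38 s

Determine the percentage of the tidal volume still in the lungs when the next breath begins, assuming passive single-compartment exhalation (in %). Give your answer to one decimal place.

27.3

Flow: 61 L/min ÷ 60 = 1.0167 L/s.
R = (PIP − Pplat)/V̇ = (30.6 − 14.9) / 1.0167 = 15.7/1.0167 = 15.442 cmH2O·s/L.
C = Vt/(Pplat − PEEP) = 475.0 / (14.9 − 8) = 475.0/6.9 = 68.841 mL/cmH2O.
τ = R × C = 15.442 × 0.06884 L/cmH2O = 1.063 s.
Fraction remaining at end-expiration = e^(−Te/τ) = e^(−1.38/1.063) = 0.273 → 27.3%.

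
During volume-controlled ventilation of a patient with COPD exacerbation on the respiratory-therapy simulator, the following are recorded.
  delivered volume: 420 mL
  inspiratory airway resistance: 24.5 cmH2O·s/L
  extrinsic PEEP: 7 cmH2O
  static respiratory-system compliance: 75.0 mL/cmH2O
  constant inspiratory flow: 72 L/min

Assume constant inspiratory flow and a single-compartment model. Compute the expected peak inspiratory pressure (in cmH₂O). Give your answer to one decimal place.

42.0

Flow: 72 L/min ÷ 60 = 1.2 L/s.
Equation of motion (constant flow): PIP = Vt/C + R·V̇ + PEEP.
PIP = 420/75.0 + 24.5×1.2 + 7 = 5.6 + 29.4 + 7 = 42.0 cmH2O.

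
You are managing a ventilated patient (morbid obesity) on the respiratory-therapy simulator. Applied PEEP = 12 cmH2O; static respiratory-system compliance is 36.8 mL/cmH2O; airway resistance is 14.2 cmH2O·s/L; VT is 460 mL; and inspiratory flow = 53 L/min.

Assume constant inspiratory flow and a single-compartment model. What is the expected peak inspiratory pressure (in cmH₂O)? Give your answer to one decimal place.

37.0

Flow: 53 L/min ÷ 60 = 0.8833 L/s.
Equation of motion (constant flow): PIP = Vt/C + R·V̇ + PEEP.
PIP = 460/36.8 + 14.2×0.8833 + 12 = 12.5 + 12.543 + 12 = 37.043 cmH2O.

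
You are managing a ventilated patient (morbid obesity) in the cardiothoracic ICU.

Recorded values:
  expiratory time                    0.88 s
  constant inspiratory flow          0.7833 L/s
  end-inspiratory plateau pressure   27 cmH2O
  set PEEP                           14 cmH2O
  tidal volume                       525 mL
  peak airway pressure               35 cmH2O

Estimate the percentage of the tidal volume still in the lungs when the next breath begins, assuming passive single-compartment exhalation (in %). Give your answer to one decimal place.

R = (PIP − Pplat)/V̇ = (35 − 27) / 0.7833 = 8.0/0.7833 = 10.213 cmH2O·s/L.
C = Vt/(Pplat − PEEP) = 525.0 / (27 − 14) = 525.0/13.0 = 40.385 mL/cmH2O.
τ = R × C = 10.213 × 0.04039 L/cmH2O = 0.4125 s.
Fraction remaining at end-expiration = e^(−Te/τ) = e^(−0.88/0.4125) = 0.1184 → 11.84%.

11.8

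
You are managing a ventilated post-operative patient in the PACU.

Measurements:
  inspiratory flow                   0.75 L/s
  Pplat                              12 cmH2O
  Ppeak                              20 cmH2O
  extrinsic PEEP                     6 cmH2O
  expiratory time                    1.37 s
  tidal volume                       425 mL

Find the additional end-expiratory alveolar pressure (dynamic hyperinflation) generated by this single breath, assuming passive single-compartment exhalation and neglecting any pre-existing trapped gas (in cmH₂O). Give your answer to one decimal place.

R = (PIP − Pplat)/V̇ = (20 − 12) / 0.75 = 8.0/0.75 = 10.667 cmH2O·s/L.
C = Vt/(Pplat − PEEP) = 425.0 / (12 − 6) = 425.0/6.0 = 70.833 mL/cmH2O.
τ = R × C = 10.667 × 0.07083 L/cmH2O = 0.7555 s.
Fraction remaining = e^(−Te/τ) = e^(−1.37/0.7555) = 0.1631; trapped volume = 425.0 × 0.1631 = 69.318 mL.
Additional alveolar pressure from trapping ≈ V_trapped / C = 69.318 / 70.833 = 0.9786 cmH2O.

1.0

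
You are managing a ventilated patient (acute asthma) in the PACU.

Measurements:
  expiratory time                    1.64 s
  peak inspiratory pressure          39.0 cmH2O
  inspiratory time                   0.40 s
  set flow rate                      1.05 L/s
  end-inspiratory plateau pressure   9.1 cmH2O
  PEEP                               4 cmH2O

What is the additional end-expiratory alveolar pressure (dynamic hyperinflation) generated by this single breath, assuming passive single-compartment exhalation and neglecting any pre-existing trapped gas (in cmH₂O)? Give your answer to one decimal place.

2.5

Vt = flow × Ti = 1.05 L/s × 0.40 s × 1000 mL/L = 420.0 mL.
R = (PIP − Pplat)/V̇ = (39.0 − 9.1) / 1.05 = 29.9/1.05 = 28.476 cmH2O·s/L.
C = Vt/(Pplat − PEEP) = 420.0 / (9.1 − 4) = 420.0/5.1 = 82.353 mL/cmH2O.
τ = R × C = 28.476 × 0.08235 L/cmH2O = 2.345 s.
Fraction remaining = e^(−Te/τ) = e^(−1.64/2.345) = 0.4969; trapped volume = 420.0 × 0.4969 = 208.7 mL.
Additional alveolar pressure from trapping ≈ V_trapped / C = 208.7 / 82.353 = 2.534 cmH2O.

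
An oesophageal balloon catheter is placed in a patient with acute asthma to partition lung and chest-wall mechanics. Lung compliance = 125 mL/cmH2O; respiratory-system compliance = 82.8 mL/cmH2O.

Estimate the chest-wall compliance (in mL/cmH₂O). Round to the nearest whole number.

245

1/Ccw = 1/Crs − 1/CL.
1/Ccw = 1/82.8 − 1/125 = 0.004077.
Ccw = 245.28 mL/cmH2O.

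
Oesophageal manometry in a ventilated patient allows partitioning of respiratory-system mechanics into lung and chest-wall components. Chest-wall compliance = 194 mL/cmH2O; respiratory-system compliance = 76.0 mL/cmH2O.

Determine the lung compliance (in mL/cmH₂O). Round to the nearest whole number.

1/CL = 1/Crs − 1/Ccw.
1/CL = 1/76.0 − 1/194 = 0.008003.
CL = 124.95 mL/cmH2O.

125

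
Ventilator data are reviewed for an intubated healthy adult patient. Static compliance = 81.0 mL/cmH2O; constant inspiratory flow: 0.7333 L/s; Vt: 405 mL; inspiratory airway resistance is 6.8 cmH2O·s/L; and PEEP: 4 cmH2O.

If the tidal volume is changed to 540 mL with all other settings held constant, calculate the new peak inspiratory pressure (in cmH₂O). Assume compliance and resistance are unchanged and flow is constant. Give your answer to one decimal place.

PIP = Vt/C + R·V̇ + PEEP (constant-flow equation of motion).
Only the elastic term changes: ΔPIP = ΔVt / C = (540 − 405) / 81.0 = 1.667 cmH2O.
Original PIP = 405/81.0 + 6.8×0.7333 + 4 = 13.986 cmH2O; new PIP = 13.986 + (1.667) = 15.653 cmH2O.

15.7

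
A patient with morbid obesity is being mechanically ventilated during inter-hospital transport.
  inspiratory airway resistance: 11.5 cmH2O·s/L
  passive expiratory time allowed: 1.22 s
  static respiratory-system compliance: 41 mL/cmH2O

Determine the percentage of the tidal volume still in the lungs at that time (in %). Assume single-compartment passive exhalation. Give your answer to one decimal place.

τ = R × C = 11.5 × 41 mL/cmH2O = 11.5 × 0.041 L/cmH2O = 0.4715 s.
Passive exhalation: V(t)/V₀ = e^(−t/τ) = e^(−1.22/0.4715) = 0.07521.
Fraction remaining = 0.07521 → 7.521%.

7.5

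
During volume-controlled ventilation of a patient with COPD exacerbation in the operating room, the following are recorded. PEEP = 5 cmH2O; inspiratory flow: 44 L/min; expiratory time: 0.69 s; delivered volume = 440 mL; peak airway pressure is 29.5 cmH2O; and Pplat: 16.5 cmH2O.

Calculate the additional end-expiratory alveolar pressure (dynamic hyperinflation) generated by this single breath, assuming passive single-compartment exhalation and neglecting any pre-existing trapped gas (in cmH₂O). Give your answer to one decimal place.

4.2

Flow: 44 L/min ÷ 60 = 0.7333 L/s.
R = (PIP − Pplat)/V̇ = (29.5 − 16.5) / 0.7333 = 13.0/0.7333 = 17.728 cmH2O·s/L.
C = Vt/(Pplat − PEEP) = 440.0 / (16.5 − 5) = 440.0/11.5 = 38.261 mL/cmH2O.
τ = R × C = 17.728 × 0.03826 L/cmH2O = 0.6783 s.
Fraction remaining = e^(−Te/τ) = e^(−0.69/0.6783) = 0.3616; trapped volume = 440.0 × 0.3616 = 159.1 mL.
Additional alveolar pressure from trapping ≈ V_trapped / C = 159.1 / 38.261 = 4.158 cmH2O.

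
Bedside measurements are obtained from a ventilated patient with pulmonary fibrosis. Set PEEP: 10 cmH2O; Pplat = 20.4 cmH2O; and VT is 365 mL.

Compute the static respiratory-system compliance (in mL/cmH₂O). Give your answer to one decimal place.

Cstat = Vt / (Pplat − PEEP) = 365 / (20.4 − 10) = 365 / 10.4 = 35.096 mL/cmH2O.

35.1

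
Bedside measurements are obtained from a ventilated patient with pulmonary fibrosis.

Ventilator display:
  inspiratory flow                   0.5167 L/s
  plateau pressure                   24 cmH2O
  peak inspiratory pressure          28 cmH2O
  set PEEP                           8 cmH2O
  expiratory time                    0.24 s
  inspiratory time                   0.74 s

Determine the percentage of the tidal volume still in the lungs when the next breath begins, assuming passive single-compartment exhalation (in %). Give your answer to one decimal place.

27.3

Vt = flow × Ti = 0.5167 L/s × 0.74 s × 1000 mL/L = 382.36 mL.
R = (PIP − Pplat)/V̇ = (28 − 24) / 0.5167 = 4.0/0.5167 = 7.741 cmH2O·s/L.
C = Vt/(Pplat − PEEP) = 382.36 / (24 − 8) = 382.36/16.0 = 23.898 mL/cmH2O.
τ = R × C = 7.741 × 0.0239 L/cmH2O = 0.185 s.
Fraction remaining at end-expiration = e^(−Te/τ) = e^(−0.24/0.185) = 0.2733 → 27.33%.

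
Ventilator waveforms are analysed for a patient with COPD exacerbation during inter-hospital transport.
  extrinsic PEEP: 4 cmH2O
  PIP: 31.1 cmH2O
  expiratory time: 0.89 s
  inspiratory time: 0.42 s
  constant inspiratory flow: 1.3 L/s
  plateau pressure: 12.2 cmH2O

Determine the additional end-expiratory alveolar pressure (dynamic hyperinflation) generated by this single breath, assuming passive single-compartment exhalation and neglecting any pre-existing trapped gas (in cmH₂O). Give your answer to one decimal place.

Vt = flow × Ti = 1.3 L/s × 0.42 s × 1000 mL/L = 546.0 mL.
R = (PIP − Pplat)/V̇ = (31.1 − 12.2) / 1.3 = 18.9/1.3 = 14.538 cmH2O·s/L.
C = Vt/(Pplat − PEEP) = 546.0 / (12.2 − 4) = 546.0/8.2 = 66.585 mL/cmH2O.
τ = R × C = 14.538 × 0.06659 L/cmH2O = 0.9681 s.
Fraction remaining = e^(−Te/τ) = e^(−0.89/0.9681) = 0.3988; trapped volume = 546.0 × 0.3988 = 217.74 mL.
Additional alveolar pressure from trapping ≈ V_trapped / C = 217.74 / 66.585 = 3.27 cmH2O.

3.3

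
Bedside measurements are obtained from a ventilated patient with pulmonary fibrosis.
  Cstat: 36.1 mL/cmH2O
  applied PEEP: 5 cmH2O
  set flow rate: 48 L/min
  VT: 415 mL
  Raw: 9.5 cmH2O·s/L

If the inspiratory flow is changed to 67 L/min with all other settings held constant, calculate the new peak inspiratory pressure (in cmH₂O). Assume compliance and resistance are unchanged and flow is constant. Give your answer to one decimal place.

Flow: 48 L/min ÷ 60 = 0.8 L/s.
New flow: 67 L/min ÷ 60 = 1.1167 L/s.
PIP = Vt/C + R·V̇ + PEEP (constant-flow equation of motion).
Only the resistive term changes: ΔPIP = R × ΔV̇ = 9.5 × (1.1167 − 0.8) = 9.5 × 0.3167 = 3.009 cmH2O.
Original PIP = 415/36.1 + 9.5×0.8 + 5 = 24.096 cmH2O; new PIP = 24.096 + (3.009) = 27.105 cmH2O.

27.1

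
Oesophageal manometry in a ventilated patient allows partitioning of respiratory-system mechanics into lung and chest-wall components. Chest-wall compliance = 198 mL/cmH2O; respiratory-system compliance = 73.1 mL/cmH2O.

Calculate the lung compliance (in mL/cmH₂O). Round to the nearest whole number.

1/CL = 1/Crs − 1/Ccw.
1/CL = 1/73.1 − 1/198 = 0.008629.
CL = 115.89 mL/cmH2O.

116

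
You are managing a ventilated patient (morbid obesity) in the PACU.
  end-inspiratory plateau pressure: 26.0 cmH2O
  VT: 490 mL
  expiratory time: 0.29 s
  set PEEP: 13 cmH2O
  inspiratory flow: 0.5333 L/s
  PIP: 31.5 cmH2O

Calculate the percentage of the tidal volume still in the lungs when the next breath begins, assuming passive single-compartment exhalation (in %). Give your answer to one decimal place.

47.4

R = (PIP − Pplat)/V̇ = (31.5 − 26.0) / 0.5333 = 5.5/0.5333 = 10.313 cmH2O·s/L.
C = Vt/(Pplat − PEEP) = 490.0 / (26.0 − 13) = 490.0/13.0 = 37.692 mL/cmH2O.
τ = R × C = 10.313 × 0.03769 L/cmH2O = 0.3887 s.
Fraction remaining at end-expiration = e^(−Te/τ) = e^(−0.29/0.3887) = 0.4742 → 47.42%.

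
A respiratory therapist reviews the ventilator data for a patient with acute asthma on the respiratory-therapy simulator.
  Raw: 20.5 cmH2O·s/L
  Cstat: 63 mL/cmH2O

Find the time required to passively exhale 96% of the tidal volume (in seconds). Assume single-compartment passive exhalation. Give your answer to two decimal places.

4.16

τ = R × C = 20.5 × 63 mL/cmH2O = 20.5 × 0.063 L/cmH2O = 1.292 s.
Exhaled fraction f = 1 − e^(−t/τ) → t = −τ·ln(1 − f) = −1.292·ln(0.04) = 4.159 s.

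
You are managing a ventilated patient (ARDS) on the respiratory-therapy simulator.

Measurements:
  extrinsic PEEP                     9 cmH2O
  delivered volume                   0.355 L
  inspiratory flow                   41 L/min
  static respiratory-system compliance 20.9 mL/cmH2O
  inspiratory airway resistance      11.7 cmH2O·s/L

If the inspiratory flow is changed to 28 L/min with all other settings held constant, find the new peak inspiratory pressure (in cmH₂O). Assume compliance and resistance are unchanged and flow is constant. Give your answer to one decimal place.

Flow: 41 L/min ÷ 60 = 0.6833 L/s.
New flow: 28 L/min ÷ 60 = 0.4667 L/s.
PIP = Vt/C + R·V̇ + PEEP (constant-flow equation of motion).
Only the resistive term changes: ΔPIP = R × ΔV̇ = 11.7 × (0.4667 − 0.6833) = 11.7 × -0.2166 = -2.534 cmH2O.
Original PIP = 355/20.9 + 11.7×0.6833 + 9 = 33.98 cmH2O; new PIP = 33.98 + (-2.534) = 31.446 cmH2O.

31.4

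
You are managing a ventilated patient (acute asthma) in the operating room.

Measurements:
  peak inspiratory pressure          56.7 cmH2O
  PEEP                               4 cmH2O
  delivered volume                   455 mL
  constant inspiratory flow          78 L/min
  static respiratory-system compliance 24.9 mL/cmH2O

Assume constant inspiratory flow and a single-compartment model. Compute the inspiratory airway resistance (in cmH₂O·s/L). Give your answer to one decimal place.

Flow: 78 L/min ÷ 60 = 1.3 L/s.
Equation of motion (constant flow): PIP = Vt/C + R·V̇ + PEEP.
R·V̇ = PIP − Vt/C − PEEP = 56.7 − 455/24.9 − 4 = 56.7 − 18.273 − 4 = 34.427 cmH2O.
R = 34.427 / 1.3 = 26.482 cmH2O·s/L.

26.5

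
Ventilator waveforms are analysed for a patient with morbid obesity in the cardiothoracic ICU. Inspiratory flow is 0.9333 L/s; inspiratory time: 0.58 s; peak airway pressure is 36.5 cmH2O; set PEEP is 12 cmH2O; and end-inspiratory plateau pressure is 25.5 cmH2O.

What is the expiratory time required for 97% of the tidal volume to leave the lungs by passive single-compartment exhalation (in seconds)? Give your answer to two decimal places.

Vt = flow × Ti = 0.9333 L/s × 0.58 s × 1000 mL/L = 541.31 mL.
R = (PIP − Pplat)/V̇ = (36.5 − 25.5) / 0.9333 = 11.0/0.9333 = 11.786 cmH2O·s/L.
C = Vt/(Pplat − PEEP) = 541.31 / (25.5 − 12) = 541.31/13.5 = 40.097 mL/cmH2O.
τ = R × C = 11.786 × 0.0401 L/cmH2O = 0.4726 s.
t = −τ·ln(1 − 0.97) = −0.4726·ln(0.03) = 1.657 s.

1.66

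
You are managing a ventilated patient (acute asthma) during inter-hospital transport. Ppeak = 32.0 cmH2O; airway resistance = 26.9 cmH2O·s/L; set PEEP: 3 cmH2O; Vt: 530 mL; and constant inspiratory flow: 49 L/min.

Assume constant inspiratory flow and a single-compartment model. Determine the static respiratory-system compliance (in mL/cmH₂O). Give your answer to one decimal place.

Flow: 49 L/min ÷ 60 = 0.8167 L/s.
Equation of motion (constant flow): PIP = Vt/C + R·V̇ + PEEP.
Vt/C = PIP − R·V̇ − PEEP = 32.0 − 26.9×0.8167 − 3 = 32.0 − 21.969 − 3 = 7.031 cmH2O.
C = Vt / 7.031 = 530 / 7.031 = 75.38 mL/cmH2O.

75.4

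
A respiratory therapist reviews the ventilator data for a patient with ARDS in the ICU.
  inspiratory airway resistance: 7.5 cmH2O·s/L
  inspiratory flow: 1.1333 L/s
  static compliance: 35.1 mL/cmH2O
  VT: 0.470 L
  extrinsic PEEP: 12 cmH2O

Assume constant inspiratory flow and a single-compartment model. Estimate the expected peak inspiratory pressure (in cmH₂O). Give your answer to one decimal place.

33.9

Equation of motion (constant flow): PIP = Vt/C + R·V̇ + PEEP.
PIP = 470/35.1 + 7.5×1.1333 + 12 = 13.39 + 8.5 + 12 = 33.89 cmH2O.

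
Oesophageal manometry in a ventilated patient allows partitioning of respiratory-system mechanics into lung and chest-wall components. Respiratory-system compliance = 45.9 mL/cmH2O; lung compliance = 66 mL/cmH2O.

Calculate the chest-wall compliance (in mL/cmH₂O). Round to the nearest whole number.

1/Ccw = 1/Crs − 1/CL.
1/Ccw = 1/45.9 − 1/66 = 0.006635.
Ccw = 150.72 mL/cmH2O.

151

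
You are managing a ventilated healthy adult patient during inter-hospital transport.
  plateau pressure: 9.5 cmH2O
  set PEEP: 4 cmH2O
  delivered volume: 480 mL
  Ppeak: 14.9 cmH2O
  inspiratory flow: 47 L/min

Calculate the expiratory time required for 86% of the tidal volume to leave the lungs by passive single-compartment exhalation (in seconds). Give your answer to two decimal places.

Flow: 47 L/min ÷ 60 = 0.7833 L/s.
R = (PIP − Pplat)/V̇ = (14.9 − 9.5) / 0.7833 = 5.4/0.7833 = 6.894 cmH2O·s/L.
C = Vt/(Pplat − PEEP) = 480.0 / (9.5 − 4) = 480.0/5.5 = 87.273 mL/cmH2O.
τ = R × C = 6.894 × 0.08727 L/cmH2O = 0.6016 s.
t = −τ·ln(1 − 0.86) = −0.6016·ln(0.14) = 1.183 s.

1.18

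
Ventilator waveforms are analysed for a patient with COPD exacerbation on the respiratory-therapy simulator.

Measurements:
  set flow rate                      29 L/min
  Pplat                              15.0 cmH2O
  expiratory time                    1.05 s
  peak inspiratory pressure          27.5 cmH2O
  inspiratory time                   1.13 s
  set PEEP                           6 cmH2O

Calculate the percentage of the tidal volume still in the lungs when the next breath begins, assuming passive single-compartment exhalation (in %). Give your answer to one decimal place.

Flow: 29 L/min ÷ 60 = 0.4833 L/s.
Vt = flow × Ti = 0.4833 L/s × 1.13 s × 1000 mL/L = 546.13 mL.
R = (PIP − Pplat)/V̇ = (27.5 − 15.0) / 0.4833 = 12.5/0.4833 = 25.864 cmH2O·s/L.
C = Vt/(Pplat − PEEP) = 546.13 / (15.0 − 6) = 546.13/9.0 = 60.681 mL/cmH2O.
τ = R × C = 25.864 × 0.06068 L/cmH2O = 1.569 s.
Fraction remaining at end-expiration = e^(−Te/τ) = e^(−1.05/1.569) = 0.5121 → 51.21%.

51.2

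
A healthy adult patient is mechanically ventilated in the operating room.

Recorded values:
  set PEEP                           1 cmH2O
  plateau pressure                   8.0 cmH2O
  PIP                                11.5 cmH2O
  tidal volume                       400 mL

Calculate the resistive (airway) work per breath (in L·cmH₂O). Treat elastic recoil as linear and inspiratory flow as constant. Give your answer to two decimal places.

With constant inspiratory flow the resistive pressure is constant at PIP − Pplat = 11.5 − 8.0 = 3.5 cmH2O, so resistive work = 3.5 × 0.400 = 1.4 L·cmH2O.

1.40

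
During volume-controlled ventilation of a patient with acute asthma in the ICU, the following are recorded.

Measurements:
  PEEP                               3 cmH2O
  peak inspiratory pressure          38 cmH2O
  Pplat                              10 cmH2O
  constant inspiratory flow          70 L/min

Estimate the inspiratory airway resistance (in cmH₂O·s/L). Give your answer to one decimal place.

24.0

Flow: 70 L/min ÷ 60 = 1.1667 L/s.
Raw = (PIP − Pplat) / flow = (38 − 10) / 1.1667 = 28.0 / 1.1667 = 23.999 cmH2O·s/L.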